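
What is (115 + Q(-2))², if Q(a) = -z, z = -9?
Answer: 15376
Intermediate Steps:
Q(a) = 9 (Q(a) = -1*(-9) = 9)
(115 + Q(-2))² = (115 + 9)² = 124² = 15376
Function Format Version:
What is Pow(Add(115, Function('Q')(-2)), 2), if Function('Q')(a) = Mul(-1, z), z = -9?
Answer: 15376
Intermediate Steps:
Function('Q')(a) = 9 (Function('Q')(a) = Mul(-1, -9) = 9)
Pow(Add(115, Function('Q')(-2)), 2) = Pow(Add(115, 9), 2) = Pow(124, 2) = 15376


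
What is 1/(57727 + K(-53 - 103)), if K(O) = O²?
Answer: 1/82063 ≈ 1.2186e-5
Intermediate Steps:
1/(57727 + K(-53 - 103)) = 1/(57727 + (-53 - 103)²) = 1/(57727 + (-156)²) = 1/(57727 + 24336) = 1/82063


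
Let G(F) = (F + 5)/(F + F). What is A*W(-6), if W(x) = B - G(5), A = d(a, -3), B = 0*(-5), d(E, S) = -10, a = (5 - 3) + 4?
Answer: 10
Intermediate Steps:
a = 6 (a = 2 + 4 = 6)
B = 0
G(F) = (5 + F)/(2*F) (G(F) = (5 + F)/((2*F)) = (5 + F)*(1/(2*F)) = (5 + F)/(2*F))
A = -10
W(x) = -1 (W(x) = 0 - (5 + 5)/(2*5) = 0 - 10/(2*5) = 0 - 1*1 = 0 - 1 = -1)
A*W(-6) = -10*(-1) = 10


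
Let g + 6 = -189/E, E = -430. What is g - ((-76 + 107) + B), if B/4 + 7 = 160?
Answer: -278881/430 ≈ -648.56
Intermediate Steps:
B = 612 (B = -28 + 4*160 = -28 + 640 = 612)
g = -2391/430 (g = -6 - 189/(-430) = -6 - 189*(-1/430) = -6 + 189/430 = -2391/430 ≈ -5.5605)
g - ((-76 + 107) + B) = -2391/430 - ((-76 + 107) + 612) = -2391/430 - (31 + 612) = -2391/430 - 1*643 = -2391/430 - 643 = -278881/430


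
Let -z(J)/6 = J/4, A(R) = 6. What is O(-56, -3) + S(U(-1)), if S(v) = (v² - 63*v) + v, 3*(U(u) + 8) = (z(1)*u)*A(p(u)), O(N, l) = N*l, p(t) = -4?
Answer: 503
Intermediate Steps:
z(J) = -3*J/2 (z(J) = -6*J/4 = -3*J/2)
U(u) = -8 - 3*u (U(u) = -8 + (((-3/2*1)*u)*6)/3 = -8 + (-3*u/2*6)/3 = -8 + (-9*u)/3 = -8 - 3*u)
S(v) = v² - 62*v
O(-56, -3) + S(U(-1)) = -56*(-3) + (-8 - 3*(-1))*(-62 + (-8 - 3*(-1))) = 168 + (-8 + 3)*(-62 + (-8 + 3)) = 168 - 5*(-62 - 5) = 168 - 5*(-67) = 168 + 335 = 503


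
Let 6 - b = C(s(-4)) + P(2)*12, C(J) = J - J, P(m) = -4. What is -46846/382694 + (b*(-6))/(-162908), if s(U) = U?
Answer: -938449414/7792989269 ≈ -0.12042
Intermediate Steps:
C(J) = 0
b = 54 (b = 6 - (0 - 4*12) = 6 - (0 - 48) = 6 - 1*(-48) = 6 + 48 = 54)
-46846/382694 + (b*(-6))/(-162908) = -46846/382694 + (54*(-6))/(-162908) = -46846*1/382694 - 324*(-1/162908) = -23423/191347 + 81/40727 = -938449414/7792989269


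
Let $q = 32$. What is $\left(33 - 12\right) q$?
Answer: $672$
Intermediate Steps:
$\left(33 - 12\right) q = \left(33 - 12\right) 32 = 21 \cdot 32 = 672$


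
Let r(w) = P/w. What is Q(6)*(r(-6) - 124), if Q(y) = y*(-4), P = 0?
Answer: 2976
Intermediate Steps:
r(w) = 0 (r(w) = 0/w = 0)
Q(y) = -4*y
Q(6)*(r(-6) - 124) = (-4*6)*(0 - 124) = -24*(-124) = 2976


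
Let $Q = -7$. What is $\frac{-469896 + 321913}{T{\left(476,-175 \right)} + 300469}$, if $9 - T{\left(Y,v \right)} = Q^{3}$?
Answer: $- \frac{147983}{300821} \approx -0.49193$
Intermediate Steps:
$T{\left(Y,v \right)} = 352$ ($T{\left(Y,v \right)} = 9 - \left(-7\right)^{3} = 9 - -343 = 9 + 343 = 352$)
$\frac{-469896 + 321913}{T{\left(476,-175 \right)} + 300469} = \frac{-469896 + 321913}{352 + 300469} = - \frac{147983}{300821}$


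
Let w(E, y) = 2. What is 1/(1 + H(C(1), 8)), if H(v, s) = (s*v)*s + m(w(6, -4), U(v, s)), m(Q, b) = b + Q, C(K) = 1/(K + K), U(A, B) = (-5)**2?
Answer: 1/60 ≈ 0.016667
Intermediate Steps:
U(A, B) = 25
C(K) = 1/(2*K)
m(Q, b) = Q + b
H(v, s) = 27 + v*s**2 (H(v, s) = (s*v)*s + (2 + 25) = v*s**2 + 27 = 27 + v*s**2)
1/(1 + H(C(1), 8)) = 1/(1 + (27 + ((1/2)/1)*8**2)) = 1/(1 + (27 + ((1/2)*1)*64)) = 1/(1 + (27 + (1/2)*64)) = 1/(1 + (27 + 32)) = 1/(1 + 59) = 1/60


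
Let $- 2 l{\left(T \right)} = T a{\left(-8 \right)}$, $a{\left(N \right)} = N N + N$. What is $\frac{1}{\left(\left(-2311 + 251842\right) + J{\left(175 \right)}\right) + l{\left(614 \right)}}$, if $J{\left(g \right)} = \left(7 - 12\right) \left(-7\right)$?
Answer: $\frac{1}{232374} \approx 4.3034 \cdot 10^{-6}$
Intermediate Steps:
$a{\left(N \right)} = N + N^{2}$ ($a{\left(N \right)} = N^{2} + N = N + N^{2}$)
$J{\left(g \right)} = 35$ ($J{\left(g \right)} = \left(-5\right) \left(-7\right) = 35$)
$l{\left(T \right)} = - 28 T$ ($l{\left(T \right)} = - \frac{T \left(- 8 \left(1 - 8\right)\right)}{2} = - \frac{T \left(\left(-8\right) \left(-7\right)\right)}{2} = - \frac{T 56}{2} = - \frac{56 T}{2} = - 28 T$)
$\frac{1}{\left(\left(-2311 + 251842\right) + J{\left(175 \right)}\right) + l{\left(614 \right)}} = \frac{1}{\left(\left(-2311 + 251842\right) + 35\right) - 17192} = \frac{1}{\left(249531 + 35\right) - 17192} = \frac{1}{249566 - 17192} = \frac{1}{232374}$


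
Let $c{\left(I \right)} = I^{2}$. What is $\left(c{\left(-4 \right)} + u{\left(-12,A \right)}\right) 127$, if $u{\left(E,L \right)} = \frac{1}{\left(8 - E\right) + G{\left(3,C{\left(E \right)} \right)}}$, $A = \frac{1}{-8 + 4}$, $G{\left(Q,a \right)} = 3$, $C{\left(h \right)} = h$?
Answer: $\frac{46863}{23} \approx 2037.5$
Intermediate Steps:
$A = - \frac{1}{4}$ ($A = \frac{1}{-4} = - \frac{1}{4} \approx -0.25$)
$u{\left(E,L \right)} = \frac{1}{11 - E}$ ($u{\left(E,L \right)} = \frac{1}{\left(8 - E\right) + 3} = \frac{1}{11 - E}$)
$\left(c{\left(-4 \right)} + u{\left(-12,A \right)}\right) 127 = \left(\left(-4\right)^{2} + \frac{1}{11 - -12}\right) 127 = \left(16 + \frac{1}{11 + 12}\right) 127 = \left(16 + \frac{1}{23}\right) 127 = \frac{369}{23} \cdot 127 = \frac{46863}{23}$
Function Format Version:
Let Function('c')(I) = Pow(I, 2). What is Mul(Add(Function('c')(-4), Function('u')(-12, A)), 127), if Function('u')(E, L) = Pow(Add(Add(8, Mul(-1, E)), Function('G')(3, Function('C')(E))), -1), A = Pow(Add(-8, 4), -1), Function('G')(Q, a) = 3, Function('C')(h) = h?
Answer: Rational(46863, 23) ≈ 2037.5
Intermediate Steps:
A = Rational(-1, 4) (A = Pow(-4, -1) = Rational(-1, 4) ≈ -0.25000)
Function('u')(E, L) = Pow(Add(11, Mul(-1, E)), -1) (Function('u')(E, L) = Pow(Add(Add(8, Mul(-1, E)), 3), -1) = Pow(Add(11, Mul(-1, E)), -1))
Mul(Add(Function('c')(-4), Function('u')(-12, A)), 127) = Mul(Add(Pow(-4, 2), Pow(Add(11, Mul(-1, -12)), -1)), 127) = Mul(Add(16, Pow(Add(11, 12), -1)), 127) = Mul(Add(16, Pow(23, -1)), 127) = Mul(Add(16, Rational(1, 23)), 127) = Mul(Rational(369, 23), 127) = Rational(46863, 23)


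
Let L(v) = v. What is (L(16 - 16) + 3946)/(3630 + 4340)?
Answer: 1973/3985 ≈ 0.49511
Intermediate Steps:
(L(16 - 16) + 3946)/(3630 + 4340) = ((16 - 16) + 3946)/(3630 + 4340) = (0 + 3946)/7970 = 3946*(1/7970) = 1973/3985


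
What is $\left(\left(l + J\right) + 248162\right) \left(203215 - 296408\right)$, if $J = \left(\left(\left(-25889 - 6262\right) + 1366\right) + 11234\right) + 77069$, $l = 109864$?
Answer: $-38725791992$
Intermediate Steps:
$J = 57518$ ($J = \left(\left(-32151 + 1366\right) + 11234\right) + 77069 = \left(-30785 + 11234\right) + 77069 = -19551 + 77069 = 57518$)
$\left(\left(l + J\right) + 248162\right) \left(203215 - 296408\right) = \left(\left(109864 + 57518\right) + 248162\right) \left(203215 - 296408\right) = \left(167382 + 248162\right) \left(-93193\right) = 415544 \left(-93193\right) = -38725791992$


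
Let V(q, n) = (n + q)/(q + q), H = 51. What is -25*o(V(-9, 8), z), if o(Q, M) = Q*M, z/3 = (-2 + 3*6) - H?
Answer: 875/6 ≈ 145.83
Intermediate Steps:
V(q, n) = (n + q)/(2*q) (V(q, n) = (n + q)/((2*q)) = (n + q)*(1/(2*q)) = (n + q)/(2*q))
z = -105 (z = 3*((-2 + 3*6) - 1*51) = 3*((-2 + 18) - 51) = 3*(16 - 51) = 3*(-35) = -105)
o(Q, M) = M*Q
-25*o(V(-9, 8), z) = -(-2625)*(½)*(8 - 9)/(-9) = -(-2625)*(½)*(-⅑)*(-1) = -(-2625)/18 = -25*(-35/6) = 875/6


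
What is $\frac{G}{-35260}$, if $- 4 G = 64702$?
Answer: $\frac{32351}{70520} \approx 0.45875$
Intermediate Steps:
$G = - \frac{32351}{2}$ ($G = \left(- \frac{1}{4}\right) 64702 = - \frac{32351}{2} \approx -16176.0$)
$\frac{G}{-35260} = - \frac{32351}{2 \left(-35260\right)} = \left(- \frac{32351}{2}\right) \left(- \frac{1}{35260}\right) = \frac{32351}{70520}$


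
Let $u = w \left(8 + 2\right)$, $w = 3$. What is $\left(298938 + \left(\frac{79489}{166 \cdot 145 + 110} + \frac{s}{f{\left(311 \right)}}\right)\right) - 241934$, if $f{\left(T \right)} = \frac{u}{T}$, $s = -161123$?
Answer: $- \frac{39009621709}{24180} \approx -1.6133 \cdot 10^{6}$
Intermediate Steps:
$u = 30$ ($u = 3 \left(8 + 2\right) = 3 \cdot 10 = 30$)
$f{\left(T \right)} = \frac{30}{T}$
$\left(298938 + \left(\frac{79489}{166 \cdot 145 + 110} + \frac{s}{f{\left(311 \right)}}\right)\right) - 241934 = \left(298938 + \left(\frac{79489}{166 \cdot 145 + 110} - \frac{161123}{30 \cdot \frac{1}{311}}\right)\right) - 241934 = \left(298938 + \left(\frac{79489}{24070 + 110} - \frac{161123}{30 \cdot \frac{1}{311}}\right)\right) - 241934 = \left(298938 + \left(\frac{79489}{24180} - \frac{161123}{\frac{30}{311}}\right)\right) - 241934 = \left(298938 + \left(79489 \cdot \frac{1}{24180} - \frac{50109253}{30}\right)\right) - 241934 = \left(298938 + \left(\frac{79489}{24180} - \frac{50109253}{30}\right)\right) - 241934 = \left(298938 - \frac{40387978429}{24180}\right) - 241934 = - \frac{33159657589}{24180} - 241934 = - \frac{39009621709}{24180}$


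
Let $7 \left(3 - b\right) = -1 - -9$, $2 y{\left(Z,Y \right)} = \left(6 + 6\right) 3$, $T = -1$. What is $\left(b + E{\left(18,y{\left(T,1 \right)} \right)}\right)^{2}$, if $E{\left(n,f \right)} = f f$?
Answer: $\frac{5202961}{49} \approx 1.0618 \cdot 10^{5}$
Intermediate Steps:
$y{\left(Z,Y \right)} = 18$ ($y{\left(Z,Y \right)} = \frac{\left(6 + 6\right) 3}{2} = \frac{12 \cdot 3}{2} = \frac{1}{2} \cdot 36 = 18$)
$E{\left(n,f \right)} = f^{2}$
$b = \frac{13}{7}$ ($b = 3 - \frac{-1 - -9}{7} = 3 - \frac{-1 + 9}{7} = 3 - \frac{8}{7} = \frac{13}{7} \approx 1.8571$)
$\left(b + E{\left(18,y{\left(T,1 \right)} \right)}\right)^{2} = \left(\frac{13}{7} + 18^{2}\right)^{2} = \left(\frac{13}{7} + 324\right)^{2} = \left(\frac{2281}{7}\right)^{2} = \frac{5202961}{49}$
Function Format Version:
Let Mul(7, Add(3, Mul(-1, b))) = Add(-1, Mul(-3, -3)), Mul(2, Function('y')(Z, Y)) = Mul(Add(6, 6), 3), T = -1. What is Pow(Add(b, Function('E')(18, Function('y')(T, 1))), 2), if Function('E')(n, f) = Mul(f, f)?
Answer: Rational(5202961, 49) ≈ 1.0618e+5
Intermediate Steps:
Function('y')(Z, Y) = 18 (Function('y')(Z, Y) = Mul(Rational(1, 2), Mul(Add(6, 6), 3)) = Mul(Rational(1, 2), Mul(12, 3)) = Mul(Rational(1, 2), 36) = 18)
Function('E')(n, f) = Pow(f, 2)
b = Rational(13, 7) (b = Add(3, Mul(Rational(-1, 7), Add(-1, Mul(-3, -3)))) = Add(3, Mul(Rational(-1, 7), Add(-1, 9))) = Add(3, Mul(Rational(-1, 7), 8)) = Add(3, Rational(-8, 7)) = Rational(13, 7) ≈ 1.8571)
Pow(Add(b, Function('E')(18, Function('y')(T, 1))), 2) = Pow(Add(Rational(13, 7), Pow(18, 2)), 2) = Pow(Add(Rational(13, 7), 324), 2) = Pow(Rational(2281, 7), 2) = Rational(5202961, 49)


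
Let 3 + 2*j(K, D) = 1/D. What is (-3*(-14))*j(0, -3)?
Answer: -70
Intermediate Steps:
j(K, D) = -3/2 + 1/(2*D)
(-3*(-14))*j(0, -3) = (-3*(-14))*((½)*(1 - 3*(-3))/(-3)) = 42*((½)*(-⅓)*(1 + 9)) = 42*((½)*(-⅓)*10) = 42*(-5/3) = -70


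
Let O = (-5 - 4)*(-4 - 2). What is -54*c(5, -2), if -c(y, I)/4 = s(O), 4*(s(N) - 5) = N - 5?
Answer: 3726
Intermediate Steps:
O = 54 (O = -9*(-6) = 54)
s(N) = 15/4 + N/4 (s(N) = 5 + (N - 5)/4 = 5 + (-5 + N)/4 = 5 + (-5/4 + N/4) = 15/4 + N/4)
c(y, I) = -69 (c(y, I) = -4*(15/4 + (1/4)*54) = -4*(15/4 + 27/2) = -4*69/4 = -69)
-54*c(5, -2) = -54*(-69) = 3726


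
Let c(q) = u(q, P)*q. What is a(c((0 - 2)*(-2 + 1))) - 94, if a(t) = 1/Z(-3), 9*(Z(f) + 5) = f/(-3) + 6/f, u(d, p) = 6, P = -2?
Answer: -4333/46 ≈ -94.196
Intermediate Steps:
Z(f) = -5 - f/27 + 2/(3*f) (Z(f) = -5 + (f/(-3) + 6/f)/9 = -5 + (f*(-⅓) + 6/f)/9 = -5 + (-f/3 + 6/f)/9 = -5 + (6/f - f/3)/9 = -5 + (-f/27 + 2/(3*f)) = -5 - f/27 + 2/(3*f))
c(q) = 6*q
a(t) = -9/46 (a(t) = 1/((1/27)*(18 - 1*(-3)*(135 - 3))/(-3)) = 1/((1/27)*(-⅓)*(18 - 1*(-3)*132)) = 1/((1/27)*(-⅓)*(18 + 396)) = 1/((1/27)*(-⅓)*414) = 1/(-46/9) = -9/46)
a(c((0 - 2)*(-2 + 1))) - 94 = -9/46 - 94 = -4333/46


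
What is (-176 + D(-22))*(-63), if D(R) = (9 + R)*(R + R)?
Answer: -24948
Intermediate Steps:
D(R) = 2*R*(9 + R) (D(R) = (9 + R)*(2*R) = 2*R*(9 + R))
(-176 + D(-22))*(-63) = (-176 + 2*(-22)*(9 - 22))*(-63) = (-176 + 2*(-22)*(-13))*(-63) = (-176 + 572)*(-63) = 396*(-63) = -24948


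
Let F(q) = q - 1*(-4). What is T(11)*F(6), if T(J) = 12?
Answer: 120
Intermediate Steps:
F(q) = 4 + q (F(q) = q + 4 = 4 + q)
T(11)*F(6) = 12*(4 + 6) = 12*10 = 120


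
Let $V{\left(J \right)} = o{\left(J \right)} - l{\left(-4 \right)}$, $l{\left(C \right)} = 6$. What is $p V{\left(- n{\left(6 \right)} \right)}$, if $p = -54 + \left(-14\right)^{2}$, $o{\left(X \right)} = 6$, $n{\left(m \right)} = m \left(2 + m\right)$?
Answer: $0$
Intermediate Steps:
$V{\left(J \right)} = 0$ ($V{\left(J \right)} = 6 - 6 = 0$)
$p = 142$ ($p = -54 + 196 = 142$)
$p V{\left(- n{\left(6 \right)} \right)} = 142 \cdot 0 = 0$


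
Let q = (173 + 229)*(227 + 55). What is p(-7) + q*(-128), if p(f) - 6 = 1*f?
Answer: -14510593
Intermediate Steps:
p(f) = 6 + f (p(f) = 6 + 1*f = 6 + f)
q = 113364 (q = 402*282 = 113364)
p(-7) + q*(-128) = (6 - 7) + 113364*(-128) = -1 - 14510592 = -14510593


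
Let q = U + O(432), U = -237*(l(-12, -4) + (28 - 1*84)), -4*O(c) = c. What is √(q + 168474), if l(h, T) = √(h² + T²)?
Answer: √(181638 - 948*√10) ≈ 422.66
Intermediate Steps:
l(h, T) = √(T² + h²)
O(c) = -c/4
U = 13272 - 948*√10 (U = -237*(√((-4)² + (-12)²) + (28 - 1*84)) = -237*(√(16 + 144) + (28 - 84)) = -237*(√160 - 56) = -237*(4*√10 - 56) = -237*(-56 + 4*√10) = 13272 - 948*√10 ≈ 10274.)
q = 13164 - 948*√10 (q = (13272 - 948*√10) - ¼*432 = (13272 - 948*√10) - 108 = 13164 - 948*√10 ≈ 10166.)
√(q + 168474) = √((13164 - 948*√10) + 168474) = √(181638 - 948*√10)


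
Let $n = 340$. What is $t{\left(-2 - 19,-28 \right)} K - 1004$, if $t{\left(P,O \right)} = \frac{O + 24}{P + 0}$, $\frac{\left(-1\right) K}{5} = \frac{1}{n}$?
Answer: $- \frac{358429}{357} \approx -1004.0$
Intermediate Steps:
$K = - \frac{1}{68}$ ($K = - \frac{5}{340} = \left(-5\right) \frac{1}{340} = - \frac{1}{68} \approx -0.014706$)
$t{\left(P,O \right)} = \frac{24 + O}{P}$
$t{\left(-2 - 19,-28 \right)} K - 1004 = \frac{24 - 28}{-2 - 19} \left(- \frac{1}{68}\right) - 1004 = \frac{1}{-2 - 19} \left(-4\right) \left(- \frac{1}{68}\right) - 1004 = \frac{1}{-21} \left(-4\right) \left(- \frac{1}{68}\right) - 1004 = \left(- \frac{1}{21}\right) \left(-4\right) \left(- \frac{1}{68}\right) - 1004 = \frac{4}{21} \left(- \frac{1}{68}\right) - 1004 = - \frac{1}{357} - 1004 = - \frac{358429}{357}$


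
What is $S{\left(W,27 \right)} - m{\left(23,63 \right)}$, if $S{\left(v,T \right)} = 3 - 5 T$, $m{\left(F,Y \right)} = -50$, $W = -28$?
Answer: $-82$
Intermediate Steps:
$S{\left(W,27 \right)} - m{\left(23,63 \right)} = \left(3 - 135\right) - -50 = \left(3 - 135\right) + 50 = -132 + 50 = -82$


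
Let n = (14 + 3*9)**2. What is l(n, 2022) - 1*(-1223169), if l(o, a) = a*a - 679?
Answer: 5310974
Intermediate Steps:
n = 1681 (n = (14 + 27)**2 = 41**2 = 1681)
l(o, a) = -679 + a**2 (l(o, a) = a**2 - 679 = -679 + a**2)
l(n, 2022) - 1*(-1223169) = (-679 + 2022**2) - 1*(-1223169) = (-679 + 4088484) + 1223169 = 4087805 + 1223169 = 5310974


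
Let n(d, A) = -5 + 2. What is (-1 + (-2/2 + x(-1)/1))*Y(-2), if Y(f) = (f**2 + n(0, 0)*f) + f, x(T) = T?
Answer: -24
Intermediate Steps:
n(d, A) = -3
Y(f) = f**2 - 2*f (Y(f) = (f**2 - 3*f) + f = f**2 - 2*f)
(-1 + (-2/2 + x(-1)/1))*Y(-2) = (-1 + (-2/2 - 1/1))*(-2*(-2 - 2)) = (-1 + (-2*1/2 - 1*1))*(-2*(-4)) = (-1 + (-1 - 1))*8 = (-1 - 2)*8 = -3*8 = -24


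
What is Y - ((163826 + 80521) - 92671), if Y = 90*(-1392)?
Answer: -276956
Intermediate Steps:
Y = -125280
Y - ((163826 + 80521) - 92671) = -125280 - ((163826 + 80521) - 92671) = -125280 - (244347 - 92671) = -125280 - 1*151676 = -125280 - 151676 = -276956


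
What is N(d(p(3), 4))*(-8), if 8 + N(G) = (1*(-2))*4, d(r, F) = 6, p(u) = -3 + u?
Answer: 128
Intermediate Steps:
N(G) = -16 (N(G) = -8 + (1*(-2))*4 = -8 - 2*4 = -8 - 8 = -16)
N(d(p(3), 4))*(-8) = -16*(-8) = 128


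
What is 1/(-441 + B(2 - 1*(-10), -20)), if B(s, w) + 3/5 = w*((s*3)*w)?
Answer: 5/69792 ≈ 7.1641e-5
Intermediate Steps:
B(s, w) = -⅗ + 3*s*w² (B(s, w) = -⅗ + w*((s*3)*w) = -⅗ + w*((3*s)*w) = -⅗ + w*(3*s*w) = -⅗ + 3*s*w²)
1/(-441 + B(2 - 1*(-10), -20)) = 1/(-441 + (-⅗ + 3*(2 - 1*(-10))*(-20)²)) = 1/(-441 + (-⅗ + 3*(2 + 10)*400)) = 1/(-441 + (-⅗ + 3*12*400)) = 1/(-441 + (-⅗ + 14400)) = 1/(-441 + 71997/5) = 1/(69792/5) = 5/69792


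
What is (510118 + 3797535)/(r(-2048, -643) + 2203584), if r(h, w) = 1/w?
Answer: 2769820879/1416904511 ≈ 1.9548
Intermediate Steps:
(510118 + 3797535)/(r(-2048, -643) + 2203584) = (510118 + 3797535)/(1/(-643) + 2203584) = 4307653/(-1/643 + 2203584) = 4307653/(1416904511/643) = 4307653*(643/1416904511) = 2769820879/1416904511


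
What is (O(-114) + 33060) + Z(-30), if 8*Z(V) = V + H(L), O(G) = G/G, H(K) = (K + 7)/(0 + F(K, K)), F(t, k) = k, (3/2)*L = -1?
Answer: 528897/16 ≈ 33056.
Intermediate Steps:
L = -⅔ (L = (⅔)*(-1) = -⅔ ≈ -0.66667)
H(K) = (7 + K)/K (H(K) = (K + 7)/(0 + K) = (7 + K)/K)
O(G) = 1
Z(V) = -19/16 + V/8 (Z(V) = (V + (7 - ⅔)/(-⅔))/8 = (V - 3/2*19/3)/8 = (V - 19/2)/8 = (-19/2 + V)/8 = -19/16 + V/8)
(O(-114) + 33060) + Z(-30) = (1 + 33060) + (-19/16 + (⅛)*(-30)) = 33061 + (-19/16 - 15/4) = 33061 - 79/16 = 528897/16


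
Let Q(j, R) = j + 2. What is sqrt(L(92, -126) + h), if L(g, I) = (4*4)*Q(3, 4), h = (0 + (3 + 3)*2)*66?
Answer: 2*sqrt(218) ≈ 29.530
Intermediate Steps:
Q(j, R) = 2 + j
h = 792 (h = (0 + 6*2)*66 = (0 + 12)*66 = 12*66 = 792)
L(g, I) = 80 (L(g, I) = (4*4)*(2 + 3) = 16*5 = 80)
sqrt(L(92, -126) + h) = sqrt(80 + 792) = sqrt(872) = 2*sqrt(218)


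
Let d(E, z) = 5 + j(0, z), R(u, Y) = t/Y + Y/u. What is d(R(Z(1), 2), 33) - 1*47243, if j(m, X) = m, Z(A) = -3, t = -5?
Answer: -47238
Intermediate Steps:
R(u, Y) = -5/Y + Y/u
d(E, z) = 5 (d(E, z) = 5 + 0 = 5)
d(R(Z(1), 2), 33) - 1*47243 = 5 - 1*47243 = 5 - 47243 = -47238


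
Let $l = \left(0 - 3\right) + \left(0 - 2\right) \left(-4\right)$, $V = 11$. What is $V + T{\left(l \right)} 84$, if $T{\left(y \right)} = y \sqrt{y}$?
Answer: $11 + 420 \sqrt{5} \approx 950.15$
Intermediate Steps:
$l = 5$ ($l = \left(0 - 3\right) - -8 = -3 + 8 = 5$)
$T{\left(y \right)} = y^{\frac{3}{2}}$
$V + T{\left(l \right)} 84 = 11 + 5^{\frac{3}{2}} \cdot 84 = 11 + 5 \sqrt{5} \cdot 84 = 11 + 420 \sqrt{5}$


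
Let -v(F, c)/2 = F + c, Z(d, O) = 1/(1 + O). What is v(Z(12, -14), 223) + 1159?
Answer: 9271/13 ≈ 713.15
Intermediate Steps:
v(F, c) = -2*F - 2*c (v(F, c) = -2*(F + c) = -2*F - 2*c)
v(Z(12, -14), 223) + 1159 = (-2/(1 - 14) - 2*223) + 1159 = (-2/(-13) - 446) + 1159 = (-2*(-1/13) - 446) + 1159 = (2/13 - 446) + 1159 = -5796/13 + 1159 = 9271/13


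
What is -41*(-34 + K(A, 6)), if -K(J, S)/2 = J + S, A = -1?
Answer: 1804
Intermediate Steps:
K(J, S) = -2*J - 2*S (K(J, S) = -2*(J + S) = -2*J - 2*S)
-41*(-34 + K(A, 6)) = -41*(-34 + (-2*(-1) - 2*6)) = -41*(-34 + (2 - 12)) = -41*(-34 - 10) = -41*(-44) = 1804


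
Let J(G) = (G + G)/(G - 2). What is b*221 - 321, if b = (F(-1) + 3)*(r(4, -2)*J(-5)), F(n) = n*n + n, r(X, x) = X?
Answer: 24273/7 ≈ 3467.6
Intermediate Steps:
J(G) = 2*G/(-2 + G) (J(G) = (2*G)/(-2 + G) = 2*G/(-2 + G))
F(n) = n + n² (F(n) = n² + n = n + n²)
b = 120/7 (b = (-(1 - 1) + 3)*(4*(2*(-5)/(-2 - 5))) = (-1*0 + 3)*(4*(2*(-5)/(-7))) = (0 + 3)*(4*(2*(-5)*(-⅐))) = 3*(4*(10/7)) = 3*(40/7) = 120/7 ≈ 17.143)
b*221 - 321 = (120/7)*221 - 321 = 26520/7 - 321 = 24273/7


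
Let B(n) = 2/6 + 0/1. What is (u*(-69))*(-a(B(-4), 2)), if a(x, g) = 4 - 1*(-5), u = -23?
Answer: -14283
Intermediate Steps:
B(n) = 1/3 (B(n) = 2*(1/6) + 0*1 = 1/3 + 0 = 1/3)
a(x, g) = 9 (a(x, g) = 4 + 5 = 9)
(u*(-69))*(-a(B(-4), 2)) = (-23*(-69))*(-1*9) = 1587*(-9) = -14283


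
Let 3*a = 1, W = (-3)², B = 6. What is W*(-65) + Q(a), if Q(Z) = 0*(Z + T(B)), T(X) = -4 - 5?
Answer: -585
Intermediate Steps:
W = 9
T(X) = -9
a = ⅓ (a = (⅓)*1 = ⅓ ≈ 0.33333)
Q(Z) = 0 (Q(Z) = 0*(Z - 9) = 0*(-9 + Z) = 0)
W*(-65) + Q(a) = 9*(-65) + 0 = -585 + 0 = -585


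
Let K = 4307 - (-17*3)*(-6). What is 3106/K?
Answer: 3106/4001 ≈ 0.77631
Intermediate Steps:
K = 4001 (K = 4307 - (-51)*(-6) = 4307 - 1*306 = 4307 - 306 = 4001)
3106/K = 3106/4001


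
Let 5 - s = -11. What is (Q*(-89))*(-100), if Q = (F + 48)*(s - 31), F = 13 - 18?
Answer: -5740500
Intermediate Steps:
F = -5
s = 16 (s = 5 - 1*(-11) = 5 + 11 = 16)
Q = -645 (Q = (-5 + 48)*(16 - 31) = 43*(-15) = -645)
(Q*(-89))*(-100) = -645*(-89)*(-100) = 57405*(-100) = -5740500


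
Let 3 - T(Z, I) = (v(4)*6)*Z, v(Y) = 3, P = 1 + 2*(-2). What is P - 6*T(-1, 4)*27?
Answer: -3405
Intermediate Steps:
P = -3 (P = 1 - 4 = -3)
T(Z, I) = 3 - 18*Z (T(Z, I) = 3 - 3*6*Z = 3 - 18*Z)
P - 6*T(-1, 4)*27 = -3 - 6*(3 - 18*(-1))*27 = -3 - 6*(3 + 18)*27 = -3 - 6*21*27 = -3 - 126*27 = -3 - 3402 = -3405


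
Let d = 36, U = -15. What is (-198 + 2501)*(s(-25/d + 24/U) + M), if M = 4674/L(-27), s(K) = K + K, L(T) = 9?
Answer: 106691081/90 ≈ 1.1855e+6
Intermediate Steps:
s(K) = 2*K
M = 1558/3 (M = 4674/9 = 4674*(⅑) = 1558/3 ≈ 519.33)
(-198 + 2501)*(s(-25/d + 24/U) + M) = (-198 + 2501)*(2*(-25/36 + 24/(-15)) + 1558/3) = 2303*(2*(-25*1/36 + 24*(-1/15)) + 1558/3) = 2303*(2*(-25/36 - 8/5) + 1558/3) = 2303*(2*(-413/180) + 1558/3) = 2303*(-413/90 + 1558/3) = 2303*(46327/90) = 106691081/90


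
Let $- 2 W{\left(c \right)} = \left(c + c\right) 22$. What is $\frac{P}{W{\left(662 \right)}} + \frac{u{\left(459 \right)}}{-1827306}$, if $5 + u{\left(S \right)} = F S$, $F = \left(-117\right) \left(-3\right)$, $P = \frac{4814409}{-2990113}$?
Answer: $- \frac{3503480258497987}{39787766081058996} \approx -0.088054$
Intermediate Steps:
$P = - \frac{4814409}{2990113}$ ($P = 4814409 \left(- \frac{1}{2990113}\right) = - \frac{4814409}{2990113} \approx -1.6101$)
$F = 351$
$W{\left(c \right)} = - 22 c$ ($W{\left(c \right)} = - \frac{\left(c + c\right) 22}{2} = - \frac{2 c 22}{2} = - \frac{44 c}{2} = - 22 c$)
$u{\left(S \right)} = -5 + 351 S$
$\frac{P}{W{\left(662 \right)}} + \frac{u{\left(459 \right)}}{-1827306} = - \frac{4814409}{2990113 \left(\left(-22\right) 662\right)} + \frac{-5 + 351 \cdot 459}{-1827306} = - \frac{4814409}{2990113 \left(-14564\right)} + \left(-5 + 161109\right) \left(- \frac{1}{1827306}\right) = \left(- \frac{4814409}{2990113}\right) \left(- \frac{1}{14564}\right) + 161104 \left(- \frac{1}{1827306}\right) = \frac{4814409}{43548005732} - \frac{80552}{913653} = - \frac{3503480258497987}{39787766081058996}$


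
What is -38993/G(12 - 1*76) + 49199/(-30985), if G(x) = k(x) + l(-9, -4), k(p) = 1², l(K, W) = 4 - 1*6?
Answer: 1208148906/30985 ≈ 38991.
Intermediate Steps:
l(K, W) = -2 (l(K, W) = 4 - 6 = -2)
k(p) = 1
G(x) = -1 (G(x) = 1 - 2 = -1)
-38993/G(12 - 1*76) + 49199/(-30985) = -38993/(-1) + 49199/(-30985) = -38993*(-1) + 49199*(-1/30985) = 38993 - 49199/30985 = 1208148906/30985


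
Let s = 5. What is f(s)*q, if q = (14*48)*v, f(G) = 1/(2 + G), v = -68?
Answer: -6528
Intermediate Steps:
q = -45696 (q = (14*48)*(-68) = 672*(-68) = -45696)
f(s)*q = -45696/(2 + 5) = -45696/7 = (⅐)*(-45696) = -6528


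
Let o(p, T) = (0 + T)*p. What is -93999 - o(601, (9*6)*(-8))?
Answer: 165633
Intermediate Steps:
o(p, T) = T*p
-93999 - o(601, (9*6)*(-8)) = -93999 - (9*6)*(-8)*601 = -93999 - 54*(-8)*601 = -93999 - (-432)*601 = -93999 - 1*(-259632) = -93999 + 259632 = 165633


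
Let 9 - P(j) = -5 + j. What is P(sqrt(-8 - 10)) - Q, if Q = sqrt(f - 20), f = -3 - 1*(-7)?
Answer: 14 - 4*I - 3*I*sqrt(2) ≈ 14.0 - 8.2426*I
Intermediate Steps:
P(j) = 14 - j (P(j) = 9 - (-5 + j) = 9 + (5 - j) = 14 - j)
f = 4 (f = -3 + 7 = 4)
Q = 4*I (Q = sqrt(4 - 20) = sqrt(-16) = 4*I ≈ 4.0*I)
P(sqrt(-8 - 10)) - Q = (14 - sqrt(-8 - 10)) - 4*I = (14 - sqrt(-18)) - 4*I = (14 - 3*I*sqrt(2)) - 4*I = 14 - 4*I - 3*I*sqrt(2)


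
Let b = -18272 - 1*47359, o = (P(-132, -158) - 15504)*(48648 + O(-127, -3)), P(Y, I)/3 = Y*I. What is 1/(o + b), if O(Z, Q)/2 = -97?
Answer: 1/2280373425 ≈ 4.3852e-10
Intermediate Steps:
O(Z, Q) = -194 (O(Z, Q) = 2*(-97) = -194)
P(Y, I) = 3*I*Y (P(Y, I) = 3*(Y*I) = 3*(I*Y) = 3*I*Y)
o = 2280439056 (o = (3*(-158)*(-132) - 15504)*(48648 - 194) = (62568 - 15504)*48454 = 47064*48454 = 2280439056)
b = -65631 (b = -18272 - 47359 = -65631)
1/(o + b) = 1/(2280439056 - 65631) = 1/2280373425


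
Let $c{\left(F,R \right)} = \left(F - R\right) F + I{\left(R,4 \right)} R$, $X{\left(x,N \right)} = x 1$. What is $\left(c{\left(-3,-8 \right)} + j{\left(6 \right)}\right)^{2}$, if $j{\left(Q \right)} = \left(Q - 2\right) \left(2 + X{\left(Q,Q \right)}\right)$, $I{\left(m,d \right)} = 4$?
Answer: $225$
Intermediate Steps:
$X{\left(x,N \right)} = x$
$c{\left(F,R \right)} = 4 R + F \left(F - R\right)$ ($c{\left(F,R \right)} = \left(F - R\right) F + 4 R = F \left(F - R\right) + 4 R = 4 R + F \left(F - R\right)$)
$j{\left(Q \right)} = \left(-2 + Q\right) \left(2 + Q\right)$ ($j{\left(Q \right)} = \left(Q - 2\right) \left(2 + Q\right) = \left(-2 + Q\right) \left(2 + Q\right)$)
$\left(c{\left(-3,-8 \right)} + j{\left(6 \right)}\right)^{2} = \left(\left(\left(-3\right)^{2} + 4 \left(-8\right) - \left(-3\right) \left(-8\right)\right) - \left(4 - 6^{2}\right)\right)^{2} = \left(\left(9 - 32 - 24\right) + \left(-4 + 36\right)\right)^{2} = \left(-47 + 32\right)^{2} = \left(-15\right)^{2} = 225$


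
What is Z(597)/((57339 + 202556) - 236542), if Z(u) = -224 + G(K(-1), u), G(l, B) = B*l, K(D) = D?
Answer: -821/23353 ≈ -0.035156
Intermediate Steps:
Z(u) = -224 - u (Z(u) = -224 + u*(-1) = -224 - u)
Z(597)/((57339 + 202556) - 236542) = (-224 - 1*597)/((57339 + 202556) - 236542) = (-224 - 597)/(259895 - 236542) = -821/23353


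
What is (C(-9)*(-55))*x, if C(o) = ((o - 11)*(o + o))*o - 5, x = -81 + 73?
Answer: -1427800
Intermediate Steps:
x = -8
C(o) = -5 + 2*o**2*(-11 + o) (C(o) = ((-11 + o)*(2*o))*o - 5 = (2*o*(-11 + o))*o - 5 = 2*o**2*(-11 + o) - 5 = -5 + 2*o**2*(-11 + o))
(C(-9)*(-55))*x = ((-5 - 22*(-9)**2 + 2*(-9)**3)*(-55))*(-8) = ((-5 - 22*81 + 2*(-729))*(-55))*(-8) = ((-5 - 1782 - 1458)*(-55))*(-8) = -3245*(-55)*(-8) = 178475*(-8) = -1427800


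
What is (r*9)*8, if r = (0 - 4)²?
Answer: 1152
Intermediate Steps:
r = 16 (r = (-4)² = 16)
(r*9)*8 = (16*9)*8 = 144*8 = 1152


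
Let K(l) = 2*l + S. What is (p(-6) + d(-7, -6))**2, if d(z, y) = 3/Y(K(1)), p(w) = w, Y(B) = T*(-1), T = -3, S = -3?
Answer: 25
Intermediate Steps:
K(l) = -3 + 2*l (K(l) = 2*l - 3 = -3 + 2*l)
Y(B) = 3 (Y(B) = -3*(-1) = 3)
d(z, y) = 1 (d(z, y) = 3/3 = 3*(1/3) = 1)
(p(-6) + d(-7, -6))**2 = (-6 + 1)**2 = (-5)**2 = 25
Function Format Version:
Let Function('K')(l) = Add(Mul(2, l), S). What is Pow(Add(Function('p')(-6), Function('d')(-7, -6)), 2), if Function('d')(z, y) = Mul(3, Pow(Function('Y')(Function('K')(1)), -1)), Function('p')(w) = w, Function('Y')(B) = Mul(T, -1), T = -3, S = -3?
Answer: 25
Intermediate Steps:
Function('K')(l) = Add(-3, Mul(2, l)) (Function('K')(l) = Add(Mul(2, l), -3) = Add(-3, Mul(2, l)))
Function('Y')(B) = 3 (Function('Y')(B) = Mul(-3, -1) = 3)
Function('d')(z, y) = 1 (Function('d')(z, y) = Mul(3, Pow(3, -1)) = Mul(3, Rational(1, 3)) = 1)
Pow(Add(Function('p')(-6), Function('d')(-7, -6)), 2) = Pow(Add(-6, 1), 2) = Pow(-5, 2) = 25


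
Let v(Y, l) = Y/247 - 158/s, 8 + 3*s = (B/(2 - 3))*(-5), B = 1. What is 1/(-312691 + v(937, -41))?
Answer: -247/77194714 ≈ -3.1997e-6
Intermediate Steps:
s = -1 (s = -8/3 + ((1/(2 - 3))*(-5))/3 = -8/3 + ((1/(-1))*(-5))/3 = -8/3 + ((1*(-1))*(-5))/3 = -8/3 + (-1*(-5))/3 = -8/3 + (⅓)*5 = -8/3 + 5/3 = -1)
v(Y, l) = 158 + Y/247 (v(Y, l) = Y/247 - 158/(-1) = Y*(1/247) - 158*(-1) = Y/247 + 158 = 158 + Y/247)
1/(-312691 + v(937, -41)) = 1/(-312691 + (158 + (1/247)*937)) = 1/(-312691 + (158 + 937/247)) = 1/(-312691 + 39963/247) = 1/(-77194714/247) = -247/77194714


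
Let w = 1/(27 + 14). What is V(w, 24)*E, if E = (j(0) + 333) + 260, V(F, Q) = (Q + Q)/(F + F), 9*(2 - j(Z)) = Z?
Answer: 585480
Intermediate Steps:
j(Z) = 2 - Z/9
w = 1/41 ≈ 0.024390
V(F, Q) = Q/F (V(F, Q) = (2*Q)/((2*F)) = (2*Q)*(1/(2*F)) = Q/F)
E = 595 (E = ((2 - ⅑*0) + 333) + 260 = ((2 + 0) + 333) + 260 = (2 + 333) + 260 = 335 + 260 = 595)
V(w, 24)*E = (24/(1/41))*595 = (24*41)*595 = 984*595 = 585480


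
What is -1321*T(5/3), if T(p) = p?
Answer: -6605/3 ≈ -2201.7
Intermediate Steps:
-1321*T(5/3) = -6605/3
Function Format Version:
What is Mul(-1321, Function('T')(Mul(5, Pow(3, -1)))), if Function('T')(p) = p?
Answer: Rational(-6605, 3) ≈ -2201.7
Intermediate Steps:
Mul(-1321, Function('T')(Mul(5, Pow(3, -1)))) = Mul(-1321, Mul(5, Pow(3, -1))) = Mul(-1321, Mul(5, Rational(1, 3))) = Mul(-1321, Rational(5, 3)) = Rational(-6605, 3)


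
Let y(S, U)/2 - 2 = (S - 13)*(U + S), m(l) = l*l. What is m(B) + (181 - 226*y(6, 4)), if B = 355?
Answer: 156942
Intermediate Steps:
m(l) = l**2
y(S, U) = 4 + 2*(-13 + S)*(S + U) (y(S, U) = 4 + 2*((S - 13)*(U + S)) = 4 + 2*((-13 + S)*(S + U)) = 4 + 2*(-13 + S)*(S + U))
m(B) + (181 - 226*y(6, 4)) = 355**2 + (181 - 226*(4 - 26*6 - 26*4 + 2*6**2 + 2*6*4)) = 126025 + (181 - 226*(4 - 156 - 104 + 2*36 + 48)) = 126025 + (181 - 226*(4 - 156 - 104 + 72 + 48)) = 126025 + (181 - 226*(-136)) = 126025 + (181 + 30736) = 126025 + 30917 = 156942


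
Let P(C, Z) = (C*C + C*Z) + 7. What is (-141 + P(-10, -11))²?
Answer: 5776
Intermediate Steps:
P(C, Z) = 7 + C² + C*Z (P(C, Z) = (C² + C*Z) + 7 = 7 + C² + C*Z)
(-141 + P(-10, -11))² = (-141 + (7 + (-10)² - 10*(-11)))² = (-141 + (7 + 100 + 110))² = (-141 + 217)² = 76² = 5776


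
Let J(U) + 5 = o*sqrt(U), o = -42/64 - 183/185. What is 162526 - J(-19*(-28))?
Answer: 162531 + 9741*sqrt(133)/2960 ≈ 1.6257e+5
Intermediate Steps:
o = -9741/5920 (o = -42*1/64 - 183*1/185 = -21/32 - 183/185 = -9741/5920 ≈ -1.6454)
J(U) = -5 - 9741*sqrt(U)/5920
162526 - J(-19*(-28)) = 162526 - (-5 - 9741*2*sqrt(133)/5920) = 162526 - (-5 - 9741*sqrt(133)/2960) = 162526 + (5 + 9741*sqrt(133)/2960) = 162531 + 9741*sqrt(133)/2960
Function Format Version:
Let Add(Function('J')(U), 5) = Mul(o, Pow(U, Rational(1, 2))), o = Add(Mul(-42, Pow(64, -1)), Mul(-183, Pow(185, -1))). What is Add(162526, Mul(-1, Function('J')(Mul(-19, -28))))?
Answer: Add(162531, Mul(Rational(9741, 2960), Pow(133, Rational(1, 2)))) ≈ 1.6257e+5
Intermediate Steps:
o = Rational(-9741, 5920) (o = Add(Mul(-42, Rational(1, 64)), Mul(-183, Rational(1, 185))) = Add(Rational(-21, 32), Rational(-183, 185)) = Rational(-9741, 5920) ≈ -1.6454)
Function('J')(U) = Add(-5, Mul(Rational(-9741, 5920), Pow(U, Rational(1, 2))))
Add(162526, Mul(-1, Function('J')(Mul(-19, -28)))) = Add(162526, Mul(-1, Add(-5, Mul(Rational(-9741, 5920), Pow(Mul(-19, -28), Rational(1, 2)))))) = Add(162526, Mul(-1, Add(-5, Mul(Rational(-9741, 5920), Pow(532, Rational(1, 2)))))) = Add(162526, Mul(-1, Add(-5, Mul(Rational(-9741, 5920), Mul(2, Pow(133, Rational(1, 2))))))) = Add(162526, Mul(-1, Add(-5, Mul(Rational(-9741, 2960), Pow(133, Rational(1, 2)))))) = Add(162526, Add(5, Mul(Rational(9741, 2960), Pow(133, Rational(1, 2))))) = Add(162531, Mul(Rational(9741, 2960), Pow(133, Rational(1, 2))))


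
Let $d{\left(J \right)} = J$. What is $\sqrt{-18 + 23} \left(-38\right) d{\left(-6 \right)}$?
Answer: $228 \sqrt{5} \approx 509.82$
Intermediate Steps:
$\sqrt{-18 + 23} \left(-38\right) d{\left(-6 \right)} = \sqrt{-18 + 23} \left(-38\right) \left(-6\right) = \sqrt{5} \left(-38\right) \left(-6\right) = - 38 \sqrt{5} \left(-6\right) = 228 \sqrt{5}$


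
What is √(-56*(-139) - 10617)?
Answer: I*√2833 ≈ 53.226*I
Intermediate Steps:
√(-56*(-139) - 10617) = √(7784 - 10617) = √(-2833) = I*√2833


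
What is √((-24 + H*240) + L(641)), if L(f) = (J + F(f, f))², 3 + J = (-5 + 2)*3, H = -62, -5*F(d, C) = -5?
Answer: I*√14783 ≈ 121.59*I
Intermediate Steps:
F(d, C) = 1 (F(d, C) = -⅕*(-5) = 1)
J = -12 (J = -3 + (-5 + 2)*3 = -3 - 3*3 = -3 - 9 = -12)
L(f) = 121 (L(f) = (-12 + 1)² = (-11)² = 121)
√((-24 + H*240) + L(641)) = √((-24 - 62*240) + 121) = √((-24 - 14880) + 121) = √(-14904 + 121) = √(-14783) = I*√14783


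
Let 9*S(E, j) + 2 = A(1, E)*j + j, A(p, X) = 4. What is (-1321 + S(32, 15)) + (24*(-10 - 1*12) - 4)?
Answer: -16604/9 ≈ -1844.9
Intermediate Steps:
S(E, j) = -2/9 + 5*j/9 (S(E, j) = -2/9 + (4*j + j)/9 = -2/9 + (5*j)/9 = -2/9 + 5*j/9)
(-1321 + S(32, 15)) + (24*(-10 - 1*12) - 4) = (-1321 + (-2/9 + (5/9)*15)) + (24*(-10 - 1*12) - 4) = (-1321 + (-2/9 + 25/3)) + (24*(-10 - 12) - 4) = (-1321 + 73/9) + (24*(-22) - 4) = -11816/9 + (-528 - 4) = -11816/9 - 532 = -16604/9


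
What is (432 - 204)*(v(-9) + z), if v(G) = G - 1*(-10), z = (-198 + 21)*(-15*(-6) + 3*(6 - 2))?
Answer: -4116084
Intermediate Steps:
z = -18054 (z = -177*(90 + 3*4) = -177*(90 + 12) = -177*102 = -18054)
v(G) = 10 + G (v(G) = G + 10 = 10 + G)
(432 - 204)*(v(-9) + z) = (432 - 204)*((10 - 9) - 18054) = 228*(1 - 18054) = 228*(-18053) = -4116084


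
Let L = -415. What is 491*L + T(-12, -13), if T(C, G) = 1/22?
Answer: -4482829/22 ≈ -2.0377e+5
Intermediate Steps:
T(C, G) = 1/22
491*L + T(-12, -13) = 491*(-415) + 1/22 = -203765 + 1/22 = -4482829/22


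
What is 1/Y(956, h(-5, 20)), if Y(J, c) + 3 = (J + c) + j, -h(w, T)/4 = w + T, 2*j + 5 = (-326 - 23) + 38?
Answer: 1/735 ≈ 0.0013605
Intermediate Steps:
j = -158 (j = -5/2 + ((-326 - 23) + 38)/2 = -5/2 + (-349 + 38)/2 = -5/2 + (½)*(-311) = -5/2 - 311/2 = -158)
h(w, T) = -4*T - 4*w (h(w, T) = -4*(w + T) = -4*(T + w) = -4*T - 4*w)
Y(J, c) = -161 + J + c (Y(J, c) = -3 + ((J + c) - 158) = -3 + (-158 + J + c) = -161 + J + c)
1/Y(956, h(-5, 20)) = 1/(-161 + 956 + (-4*20 - 4*(-5))) = 1/(-161 + 956 + (-80 + 20)) = 1/(-161 + 956 - 60) = 1/735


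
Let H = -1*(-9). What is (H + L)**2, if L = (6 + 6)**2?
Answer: 23409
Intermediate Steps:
H = 9
L = 144 (L = 12**2 = 144)
(H + L)**2 = (9 + 144)**2 = 153**2 = 23409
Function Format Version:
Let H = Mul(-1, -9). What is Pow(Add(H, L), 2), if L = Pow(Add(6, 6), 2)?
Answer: 23409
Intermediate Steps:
H = 9
L = 144 (L = Pow(12, 2) = 144)
Pow(Add(H, L), 2) = Pow(Add(9, 144), 2) = Pow(153, 2) = 23409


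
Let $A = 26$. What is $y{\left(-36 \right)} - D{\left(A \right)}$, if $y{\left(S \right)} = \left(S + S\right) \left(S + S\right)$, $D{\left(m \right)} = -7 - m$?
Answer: $5217$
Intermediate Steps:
$y{\left(S \right)} = 4 S^{2}$ ($y{\left(S \right)} = 2 S 2 S = 4 S^{2}$)
$y{\left(-36 \right)} - D{\left(A \right)} = 4 \left(-36\right)^{2} - \left(-7 - 26\right) = 4 \cdot 1296 - \left(-7 - 26\right) = 5184 - -33 = 5184 + 33 = 5217$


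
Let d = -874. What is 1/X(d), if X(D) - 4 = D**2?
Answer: 1/763880 ≈ 1.3091e-6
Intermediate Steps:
X(D) = 4 + D**2
1/X(d) = 1/(4 + (-874)**2) = 1/(4 + 763876) = 1/763880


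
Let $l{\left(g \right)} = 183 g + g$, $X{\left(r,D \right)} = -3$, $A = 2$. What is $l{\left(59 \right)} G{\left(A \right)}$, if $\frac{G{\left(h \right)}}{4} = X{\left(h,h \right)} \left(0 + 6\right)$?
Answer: $-781632$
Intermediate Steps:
$l{\left(g \right)} = 184 g$
$G{\left(h \right)} = -72$ ($G{\left(h \right)} = 4 \left(- 3 \left(0 + 6\right)\right) = 4 \left(\left(-3\right) 6\right) = 4 \left(-18\right) = -72$)
$l{\left(59 \right)} G{\left(A \right)} = 184 \cdot 59 \left(-72\right) = 10856 \left(-72\right) = -781632$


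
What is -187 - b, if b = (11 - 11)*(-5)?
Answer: -187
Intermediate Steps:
b = 0 (b = 0*(-5) = 0)
-187 - b = -187 - 1*0 = -187 + 0 = -187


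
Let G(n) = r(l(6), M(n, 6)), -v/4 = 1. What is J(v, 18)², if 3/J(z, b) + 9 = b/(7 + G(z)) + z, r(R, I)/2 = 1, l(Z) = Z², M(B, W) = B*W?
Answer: 9/121 ≈ 0.074380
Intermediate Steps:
v = -4 (v = -4*1 = -4)
r(R, I) = 2 (r(R, I) = 2*1 = 2)
G(n) = 2
J(z, b) = 3/(-9 + z + b/9) (J(z, b) = 3/(-9 + (b/(7 + 2) + z)) = 3/(-9 + (b/9 + z)) = 3/(-9 + (z + b/9)) = 3/(-9 + z + b/9))
J(v, 18)² = (27/(-81 + 18 + 9*(-4)))² = (27/(-81 + 18 - 36))² = (27/(-99))² = (27*(-1/99))² = (-3/11)² = 9/121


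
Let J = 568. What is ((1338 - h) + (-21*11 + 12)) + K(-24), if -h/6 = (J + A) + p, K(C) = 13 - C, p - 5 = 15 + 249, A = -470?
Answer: 3358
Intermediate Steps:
p = 269 (p = 5 + (15 + 249) = 5 + 264 = 269)
h = -2202 (h = -6*((568 - 470) + 269) = -6*(98 + 269) = -6*367 = -2202)
((1338 - h) + (-21*11 + 12)) + K(-24) = ((1338 - 1*(-2202)) + (-21*11 + 12)) + (13 - 1*(-24)) = ((1338 + 2202) + (-231 + 12)) + (13 + 24) = (3540 - 219) + 37 = 3321 + 37 = 3358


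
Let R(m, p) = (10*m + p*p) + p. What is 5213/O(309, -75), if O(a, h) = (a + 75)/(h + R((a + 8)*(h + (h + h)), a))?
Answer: -1073069985/128 ≈ -8.3834e+6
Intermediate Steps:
R(m, p) = p + p² + 10*m (R(m, p) = (10*m + p²) + p = (p² + 10*m) + p = p + p² + 10*m)
O(a, h) = (75 + a)/(a + h + a² + 30*h*(8 + a)) (O(a, h) = (a + 75)/(h + (a + a² + 10*((a + 8)*(h + (h + h))))) = (75 + a)/(h + (a + a² + 10*((8 + a)*(h + 2*h)))) = (75 + a)/(h + (a + a² + 10*((8 + a)*(3*h)))) = (75 + a)/(h + (a + a² + 10*(3*h*(8 + a)))) = (75 + a)/(h + (a + a² + 30*h*(8 + a))) = (75 + a)/(a + h + a² + 30*h*(8 + a)))
5213/O(309, -75) = 5213/(((75 + 309)/(309 - 75 + 309² + 30*(-75)*(8 + 309)))) = 5213/((384/(309 - 75 + 95481 + 30*(-75)*317))) = 5213/((384/(309 - 75 + 95481 - 713250))) = 5213/((384/(-617535))) = 5213/((-1/617535*384)) = 5213/(-128/205845) = 5213*(-205845/128) = -1073069985/128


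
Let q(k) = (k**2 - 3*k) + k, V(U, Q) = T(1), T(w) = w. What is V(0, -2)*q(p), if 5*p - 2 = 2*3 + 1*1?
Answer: -9/25 ≈ -0.36000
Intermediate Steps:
p = 9/5 (p = 2/5 + (2*3 + 1*1)/5 = 2/5 + (6 + 1)/5 = 2/5 + (1/5)*7 = 2/5 + 7/5 = 9/5 ≈ 1.8000)
V(U, Q) = 1
q(k) = k**2 - 2*k
V(0, -2)*q(p) = 1*(9*(-2 + 9/5)/5) = 1*((9/5)*(-1/5)) = 1*(-9/25) = -9/25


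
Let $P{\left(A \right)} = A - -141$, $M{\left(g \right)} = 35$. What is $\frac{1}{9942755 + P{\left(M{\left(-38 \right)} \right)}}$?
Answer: $\frac{1}{9942931} \approx 1.0057 \cdot 10^{-7}$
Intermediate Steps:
$P{\left(A \right)} = 141 + A$ ($P{\left(A \right)} = A + 141 = 141 + A$)
$\frac{1}{9942755 + P{\left(M{\left(-38 \right)} \right)}} = \frac{1}{9942755 + \left(141 + 35\right)} = \frac{1}{9942755 + 176} = \frac{1}{9942931}$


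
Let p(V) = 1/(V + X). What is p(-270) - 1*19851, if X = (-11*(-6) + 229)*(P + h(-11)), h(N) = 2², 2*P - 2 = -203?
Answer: -1140936227/57475 ≈ -19851.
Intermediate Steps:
P = -201/2 (P = 1 + (½)*(-203) = 1 - 203/2 = -201/2 ≈ -100.50)
h(N) = 4
X = -56935/2 (X = (-11*(-6) + 229)*(-201/2 + 4) = (66 + 229)*(-193/2) = 295*(-193/2) = -56935/2 ≈ -28468.)
p(V) = 1/(-56935/2 + V) (p(V) = 1/(V - 56935/2) = 1/(-56935/2 + V))
p(-270) - 1*19851 = 2/(-56935 + 2*(-270)) - 1*19851 = 2/(-56935 - 540) - 19851 = 2/(-57475) - 19851 = 2*(-1/57475) - 19851 = -2/57475 - 19851 = -1140936227/57475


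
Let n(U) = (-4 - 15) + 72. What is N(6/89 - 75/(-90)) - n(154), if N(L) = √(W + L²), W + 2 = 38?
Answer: -53 + √10496977/534 ≈ -46.933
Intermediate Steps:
W = 36 (W = -2 + 38 = 36)
N(L) = √(36 + L²)
n(U) = 53 (n(U) = -19 + 72 = 53)
N(6/89 - 75/(-90)) - n(154) = √(36 + (6/89 - 75/(-90))²) - 1*53 = √(36 + (6*(1/89) - 75*(-1/90))²) - 53 = √(36 + (6/89 + ⅚)²) - 53 = √(36 + (481/534)²) - 53 = √(36 + 231361/285156) - 53 = √(10496977/285156) - 53 = √10496977/534 - 53 = -53 + √10496977/534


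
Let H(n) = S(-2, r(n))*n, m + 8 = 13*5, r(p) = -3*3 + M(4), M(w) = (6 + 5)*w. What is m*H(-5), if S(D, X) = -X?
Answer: 9975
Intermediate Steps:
M(w) = 11*w
r(p) = 35 (r(p) = -3*3 + 11*4 = -9 + 44 = 35)
m = 57 (m = -8 + 13*5 = -8 + 65 = 57)
H(n) = -35*n (H(n) = (-1*35)*n = -35*n)
m*H(-5) = 57*(-35*(-5)) = 57*175 = 9975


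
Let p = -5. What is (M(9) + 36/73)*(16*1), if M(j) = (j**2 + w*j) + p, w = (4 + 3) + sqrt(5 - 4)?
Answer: 173440/73 ≈ 2375.9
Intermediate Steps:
w = 8 (w = 7 + sqrt(1) = 7 + 1 = 8)
M(j) = -5 + j**2 + 8*j (M(j) = (j**2 + 8*j) - 5 = -5 + j**2 + 8*j)
(M(9) + 36/73)*(16*1) = ((-5 + 9**2 + 8*9) + 36/73)*(16*1) = ((-5 + 81 + 72) + 36*(1/73))*16 = (148 + 36/73)*16 = (10840/73)*16 = 173440/73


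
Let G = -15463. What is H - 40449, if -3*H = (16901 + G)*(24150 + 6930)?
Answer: -14938129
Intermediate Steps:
H = -14897680 (H = -(16901 - 15463)*(24150 + 6930)/3 = -1438*31080/3 = -⅓*44693040 = -14897680)
H - 40449 = -14897680 - 40449 = -14938129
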